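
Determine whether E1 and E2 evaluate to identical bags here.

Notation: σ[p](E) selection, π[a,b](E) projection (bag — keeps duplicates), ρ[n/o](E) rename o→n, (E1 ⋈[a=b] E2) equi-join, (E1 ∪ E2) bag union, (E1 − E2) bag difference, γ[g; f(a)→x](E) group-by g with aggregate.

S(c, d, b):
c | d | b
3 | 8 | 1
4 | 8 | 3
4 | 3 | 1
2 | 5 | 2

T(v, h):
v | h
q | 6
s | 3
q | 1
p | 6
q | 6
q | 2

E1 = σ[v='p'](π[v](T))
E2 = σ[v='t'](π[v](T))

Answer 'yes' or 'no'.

E1 subexpression sizes:
  T → 6
  π[v](T) → 6
  σ[v='p'](π[v](T)) → 1
E2 subexpression sizes:
  T → 6
  π[v](T) → 6
  σ[v='t'](π[v](T)) → 0

E1 result:
v
p
E2 result:
v
(0 rows)
Witness: ('p',) appears 1× in E1 but 0× in E2.

no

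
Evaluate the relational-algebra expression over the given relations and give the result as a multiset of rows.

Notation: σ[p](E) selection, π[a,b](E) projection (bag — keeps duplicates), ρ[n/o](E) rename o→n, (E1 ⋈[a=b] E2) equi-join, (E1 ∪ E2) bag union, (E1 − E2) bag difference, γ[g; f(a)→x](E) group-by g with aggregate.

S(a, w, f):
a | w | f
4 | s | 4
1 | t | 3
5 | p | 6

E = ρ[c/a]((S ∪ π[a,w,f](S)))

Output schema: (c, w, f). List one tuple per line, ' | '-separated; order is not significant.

Subexpression sizes:
  S → 3
  S → 3
  π[a,w,f](S) → 3
  (S ∪ π[a,w,f](S)) → 6
  ρ[c/a]((S ∪ π[a,w,f](S))) → 6

== RESULT ==
c | w | f
1 | t | 3
1 | t | 3
4 | s | 4
4 | s | 4
5 | p | 6
5 | p | 6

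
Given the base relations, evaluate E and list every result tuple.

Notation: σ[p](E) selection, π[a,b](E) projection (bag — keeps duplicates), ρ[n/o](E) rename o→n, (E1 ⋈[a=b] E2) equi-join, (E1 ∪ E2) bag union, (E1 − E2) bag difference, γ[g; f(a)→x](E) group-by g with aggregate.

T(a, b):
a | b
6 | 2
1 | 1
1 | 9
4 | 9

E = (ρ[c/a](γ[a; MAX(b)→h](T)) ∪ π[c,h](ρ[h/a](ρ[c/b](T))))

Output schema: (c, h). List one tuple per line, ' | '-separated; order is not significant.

Subexpression sizes:
  T → 4
  γ[a; MAX(b)→h](T) → 3
  ρ[c/a](γ[a; MAX(b)→h](T)) → 3
  T → 4
  ρ[c/b](T) → 4
  ρ[h/a](ρ[c/b](T)) → 4
  π[c,h](ρ[h/a](ρ[c/b](T))) → 4
  (ρ[c/a](γ[a; MAX(b)→h](T)) ∪ π[c,h](ρ[h/a](ρ[c/b](T)))) → 7

== RESULT ==
c | h
1 | 1
1 | 9
2 | 6
4 | 9
6 | 2
9 | 1
9 | 4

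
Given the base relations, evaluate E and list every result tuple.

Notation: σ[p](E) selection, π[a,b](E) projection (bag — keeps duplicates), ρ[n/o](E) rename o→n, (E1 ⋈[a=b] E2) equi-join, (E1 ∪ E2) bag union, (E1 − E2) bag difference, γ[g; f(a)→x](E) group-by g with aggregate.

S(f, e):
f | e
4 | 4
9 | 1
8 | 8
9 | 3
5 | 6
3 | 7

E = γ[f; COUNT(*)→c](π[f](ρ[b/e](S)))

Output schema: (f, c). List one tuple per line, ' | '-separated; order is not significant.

Per-node cardinality:
  S → 6
  ρ[b/e](S) → 6
  π[f](ρ[b/e](S)) → 6
  γ[f; COUNT(*)→c](π[f](ρ[b/e](S))) → 5

== RESULT ==
f | c
3 | 1
4 | 1
5 | 1
8 | 1
9 | 2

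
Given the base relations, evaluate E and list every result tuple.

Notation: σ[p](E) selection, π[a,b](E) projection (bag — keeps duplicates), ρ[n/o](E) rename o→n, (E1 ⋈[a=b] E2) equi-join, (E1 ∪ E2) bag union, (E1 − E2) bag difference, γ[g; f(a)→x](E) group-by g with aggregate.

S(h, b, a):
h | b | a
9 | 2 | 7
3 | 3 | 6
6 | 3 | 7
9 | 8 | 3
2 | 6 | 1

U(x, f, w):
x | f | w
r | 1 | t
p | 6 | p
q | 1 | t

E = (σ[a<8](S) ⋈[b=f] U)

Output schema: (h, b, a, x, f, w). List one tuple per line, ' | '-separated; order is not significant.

Per-node cardinality:
  S → 5
  σ[a<8](S) → 5
  U → 3
  (σ[a<8](S) ⋈[b=f] U) → 1

== RESULT ==
h | b | a | x | f | w
2 | 6 | 1 | p | 6 | p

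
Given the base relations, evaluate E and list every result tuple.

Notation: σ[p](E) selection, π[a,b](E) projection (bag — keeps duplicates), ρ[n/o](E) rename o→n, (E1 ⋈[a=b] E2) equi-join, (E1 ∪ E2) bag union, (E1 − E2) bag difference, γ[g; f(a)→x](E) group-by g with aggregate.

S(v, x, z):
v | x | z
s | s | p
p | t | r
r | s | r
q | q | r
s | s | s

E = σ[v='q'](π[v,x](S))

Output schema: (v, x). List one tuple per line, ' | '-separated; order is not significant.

Per-node cardinality:
  S → 5
  π[v,x](S) → 5
  σ[v='q'](π[v,x](S)) → 1

== RESULT ==
v | x
q | q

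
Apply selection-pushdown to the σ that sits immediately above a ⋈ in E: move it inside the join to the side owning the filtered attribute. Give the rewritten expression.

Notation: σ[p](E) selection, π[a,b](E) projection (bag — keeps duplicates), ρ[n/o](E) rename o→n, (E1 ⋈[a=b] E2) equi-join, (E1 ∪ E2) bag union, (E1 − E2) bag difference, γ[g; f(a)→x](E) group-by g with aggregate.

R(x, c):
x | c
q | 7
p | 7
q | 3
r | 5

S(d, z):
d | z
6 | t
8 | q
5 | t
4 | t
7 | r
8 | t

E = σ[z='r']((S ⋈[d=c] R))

σ filters on z, owned by the left side.
E' = (σ[z='r'](S) ⋈[d=c] R)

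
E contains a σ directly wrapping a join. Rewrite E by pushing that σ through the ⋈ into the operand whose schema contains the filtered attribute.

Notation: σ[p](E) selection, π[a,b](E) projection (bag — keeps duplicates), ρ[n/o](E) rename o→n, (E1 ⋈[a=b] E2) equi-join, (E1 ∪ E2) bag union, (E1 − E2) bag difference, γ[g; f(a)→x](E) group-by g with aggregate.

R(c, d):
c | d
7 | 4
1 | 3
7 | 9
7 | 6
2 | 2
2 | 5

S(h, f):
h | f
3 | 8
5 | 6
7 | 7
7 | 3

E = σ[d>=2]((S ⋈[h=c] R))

σ filters on d, owned by the right side.
E' = (S ⋈[h=c] σ[d>=2](R))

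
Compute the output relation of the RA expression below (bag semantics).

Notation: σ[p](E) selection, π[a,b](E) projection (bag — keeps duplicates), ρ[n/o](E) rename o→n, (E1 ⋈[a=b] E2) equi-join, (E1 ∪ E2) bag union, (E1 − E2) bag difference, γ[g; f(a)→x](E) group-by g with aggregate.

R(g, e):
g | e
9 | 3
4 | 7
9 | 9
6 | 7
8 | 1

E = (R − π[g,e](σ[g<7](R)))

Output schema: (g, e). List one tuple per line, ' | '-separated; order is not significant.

Stepwise |·|:
  R → 5
  R → 5
  σ[g<7](R) → 2
  π[g,e](σ[g<7](R)) → 2
  (R − π[g,e](σ[g<7](R))) → 3

== RESULT ==
g | e
8 | 1
9 | 3
9 | 9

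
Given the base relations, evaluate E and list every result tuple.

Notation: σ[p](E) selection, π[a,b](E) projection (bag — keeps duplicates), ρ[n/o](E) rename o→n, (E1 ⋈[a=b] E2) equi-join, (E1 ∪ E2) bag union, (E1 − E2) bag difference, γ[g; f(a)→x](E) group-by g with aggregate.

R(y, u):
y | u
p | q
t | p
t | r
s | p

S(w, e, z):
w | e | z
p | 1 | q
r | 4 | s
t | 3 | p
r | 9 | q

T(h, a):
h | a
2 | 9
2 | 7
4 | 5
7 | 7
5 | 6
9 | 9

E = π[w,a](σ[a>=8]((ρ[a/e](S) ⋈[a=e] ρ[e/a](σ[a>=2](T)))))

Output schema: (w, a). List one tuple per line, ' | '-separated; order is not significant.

Subexpression sizes:
  S → 4
  ρ[a/e](S) → 4
  T → 6
  σ[a>=2](T) → 6
  ρ[e/a](σ[a>=2](T)) → 6
  (ρ[a/e](S) ⋈[a=e] ρ[e/a](σ[a>=2](T))) → 2
  σ[a>=8]((ρ[a/e](S) ⋈[a=e] ρ[e/a](σ[a>=2](T)))) → 2
  π[w,a](σ[a>=8]((ρ[a/e](S) ⋈[a=e] ρ[e/a](σ[a>=2](T))))) → 2

== RESULT ==
w | a
r | 9
r | 9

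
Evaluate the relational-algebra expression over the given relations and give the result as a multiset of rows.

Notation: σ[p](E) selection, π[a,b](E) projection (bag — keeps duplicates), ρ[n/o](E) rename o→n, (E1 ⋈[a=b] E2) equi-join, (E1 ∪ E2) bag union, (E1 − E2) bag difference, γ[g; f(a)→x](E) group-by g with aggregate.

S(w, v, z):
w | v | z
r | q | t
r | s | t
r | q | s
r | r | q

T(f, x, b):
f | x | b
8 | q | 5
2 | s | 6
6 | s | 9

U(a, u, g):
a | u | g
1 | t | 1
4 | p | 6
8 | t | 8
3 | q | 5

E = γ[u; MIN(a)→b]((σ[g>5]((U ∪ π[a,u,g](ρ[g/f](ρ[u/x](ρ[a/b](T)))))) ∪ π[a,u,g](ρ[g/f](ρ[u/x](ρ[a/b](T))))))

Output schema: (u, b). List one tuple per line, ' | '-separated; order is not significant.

Subexpression sizes:
  U → 4
  T → 3
  ρ[a/b](T) → 3
  ρ[u/x](ρ[a/b](T)) → 3
  ρ[g/f](ρ[u/x](ρ[a/b](T))) → 3
  π[a,u,g](ρ[g/f](ρ[u/x](ρ[a/b](T)))) → 3
  (U ∪ π[a,u,g](ρ[g/f](ρ[u/x](ρ[a/b](T))))) → 7
  σ[g>5]((U ∪ π[a,u,g](ρ[g/f](ρ[u/x](ρ[a/b](T)))))) → 4
  T → 3
  ρ[a/b](T) → 3
  ρ[u/x](ρ[a/b](T)) → 3
  ρ[g/f](ρ[u/x](ρ[a/b](T))) → 3
  π[a,u,g](ρ[g/f](ρ[u/x](ρ[a/b](T)))) → 3
  (σ[g>5]((U ∪ π[a,u,g](ρ[g/f](ρ[u/x](ρ[a/b](T)))))) ∪ π[a,u,g](ρ[g/f](ρ[u/x](ρ[a/b](T))))) → 7
  γ[u; MIN(a)→b]((σ[g>5]((U ∪ π[a,u,g](ρ[g/f](ρ[u/x](ρ[a/b](T)))))) ∪ π[a,u,g](ρ[g/f](ρ[u/x](ρ[a/b](T)))))) → 4

== RESULT ==
u | b
p | 4
q | 5
s | 6
t | 8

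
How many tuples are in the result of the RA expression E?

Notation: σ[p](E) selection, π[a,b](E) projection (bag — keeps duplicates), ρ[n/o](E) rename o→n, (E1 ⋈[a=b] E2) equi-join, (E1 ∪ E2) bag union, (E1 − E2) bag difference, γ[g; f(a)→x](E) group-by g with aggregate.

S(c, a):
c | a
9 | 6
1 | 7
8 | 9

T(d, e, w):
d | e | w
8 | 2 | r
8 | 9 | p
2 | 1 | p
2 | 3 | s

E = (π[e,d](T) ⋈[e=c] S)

Row counts bottom-up:
  T → 4
  π[e,d](T) → 4
  S → 3
  (π[e,d](T) ⋈[e=c] S) → 2

|E| = 2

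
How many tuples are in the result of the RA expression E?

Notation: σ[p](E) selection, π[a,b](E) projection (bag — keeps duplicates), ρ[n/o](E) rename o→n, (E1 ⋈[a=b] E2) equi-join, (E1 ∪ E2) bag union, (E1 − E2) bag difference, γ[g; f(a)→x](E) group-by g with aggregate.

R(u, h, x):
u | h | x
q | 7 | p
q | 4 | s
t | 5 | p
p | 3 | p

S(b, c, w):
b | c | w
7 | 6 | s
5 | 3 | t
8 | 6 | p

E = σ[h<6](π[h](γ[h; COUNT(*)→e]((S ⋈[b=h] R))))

Row counts bottom-up:
  S → 3
  R → 4
  (S ⋈[b=h] R) → 2
  γ[h; COUNT(*)→e]((S ⋈[b=h] R)) → 2
  π[h](γ[h; COUNT(*)→e]((S ⋈[b=h] R))) → 2
  σ[h<6](π[h](γ[h; COUNT(*)→e]((S ⋈[b=h] R)))) → 1

|E| = 1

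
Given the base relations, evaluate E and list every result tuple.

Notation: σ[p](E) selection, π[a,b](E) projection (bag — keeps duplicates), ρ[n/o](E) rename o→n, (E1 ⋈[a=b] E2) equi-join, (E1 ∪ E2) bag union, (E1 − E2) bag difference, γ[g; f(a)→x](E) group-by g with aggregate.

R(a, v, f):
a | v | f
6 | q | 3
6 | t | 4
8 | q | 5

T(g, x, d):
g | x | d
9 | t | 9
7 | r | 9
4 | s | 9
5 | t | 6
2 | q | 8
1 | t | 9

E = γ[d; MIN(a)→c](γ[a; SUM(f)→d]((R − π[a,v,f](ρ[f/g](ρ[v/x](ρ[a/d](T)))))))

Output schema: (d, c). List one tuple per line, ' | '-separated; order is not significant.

Subexpression sizes:
  R → 3
  T → 6
  ρ[a/d](T) → 6
  ρ[v/x](ρ[a/d](T)) → 6
  ρ[f/g](ρ[v/x](ρ[a/d](T))) → 6
  π[a,v,f](ρ[f/g](ρ[v/x](ρ[a/d](T)))) → 6
  (R − π[a,v,f](ρ[f/g](ρ[v/x](ρ[a/d](T))))) → 3
  γ[a; SUM(f)→d]((R − π[a,v,f](ρ[f/g](ρ[v/x](ρ[a/d](T)))))) → 2
  γ[d; MIN(a)→c](γ[a; SUM(f)→d]((R − π[a,v,f](ρ[f/g](ρ[v/x](ρ[a/d](T))))))) → 2

== RESULT ==
d | c
5 | 8
7 | 6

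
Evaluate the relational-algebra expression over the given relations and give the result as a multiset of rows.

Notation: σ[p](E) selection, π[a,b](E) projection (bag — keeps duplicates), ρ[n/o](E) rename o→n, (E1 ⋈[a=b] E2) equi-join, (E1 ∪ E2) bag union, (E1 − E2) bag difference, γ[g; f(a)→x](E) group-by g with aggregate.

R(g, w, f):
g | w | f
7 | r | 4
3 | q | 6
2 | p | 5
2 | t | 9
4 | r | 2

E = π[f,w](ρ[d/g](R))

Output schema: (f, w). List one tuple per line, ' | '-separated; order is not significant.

Subexpression sizes:
  R → 5
  ρ[d/g](R) → 5
  π[f,w](ρ[d/g](R)) → 5

== RESULT ==
f | w
2 | r
4 | r
5 | p
6 | q
9 | t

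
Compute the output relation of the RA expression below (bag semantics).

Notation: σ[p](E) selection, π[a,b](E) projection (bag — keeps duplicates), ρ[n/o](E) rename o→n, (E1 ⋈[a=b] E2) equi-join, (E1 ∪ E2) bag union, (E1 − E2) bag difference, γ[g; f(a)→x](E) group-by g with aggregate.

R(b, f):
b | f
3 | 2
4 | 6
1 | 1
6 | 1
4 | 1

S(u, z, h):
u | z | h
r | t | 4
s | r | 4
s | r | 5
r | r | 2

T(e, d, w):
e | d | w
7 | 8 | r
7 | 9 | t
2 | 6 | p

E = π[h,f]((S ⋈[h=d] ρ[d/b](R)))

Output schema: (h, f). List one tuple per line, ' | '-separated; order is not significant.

Row counts bottom-up:
  S → 4
  R → 5
  ρ[d/b](R) → 5
  (S ⋈[h=d] ρ[d/b](R)) → 4
  π[h,f]((S ⋈[h=d] ρ[d/b](R))) → 4

== RESULT ==
h | f
4 | 1
4 | 1
4 | 6
4 | 6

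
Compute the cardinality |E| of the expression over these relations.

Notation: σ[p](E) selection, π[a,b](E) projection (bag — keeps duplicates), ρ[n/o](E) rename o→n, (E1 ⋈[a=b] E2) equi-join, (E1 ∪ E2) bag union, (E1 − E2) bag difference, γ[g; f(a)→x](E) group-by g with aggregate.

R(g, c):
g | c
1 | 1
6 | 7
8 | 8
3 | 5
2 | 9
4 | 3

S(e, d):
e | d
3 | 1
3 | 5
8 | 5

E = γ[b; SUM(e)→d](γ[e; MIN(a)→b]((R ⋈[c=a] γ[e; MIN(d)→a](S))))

Row counts bottom-up:
  R → 6
  S → 3
  γ[e; MIN(d)→a](S) → 2
  (R ⋈[c=a] γ[e; MIN(d)→a](S)) → 2
  γ[e; MIN(a)→b]((R ⋈[c=a] γ[e; MIN(d)→a](S))) → 2
  γ[b; SUM(e)→d](γ[e; MIN(a)→b]((R ⋈[c=a] γ[e; MIN(d)→a](S)))) → 2

|E| = 2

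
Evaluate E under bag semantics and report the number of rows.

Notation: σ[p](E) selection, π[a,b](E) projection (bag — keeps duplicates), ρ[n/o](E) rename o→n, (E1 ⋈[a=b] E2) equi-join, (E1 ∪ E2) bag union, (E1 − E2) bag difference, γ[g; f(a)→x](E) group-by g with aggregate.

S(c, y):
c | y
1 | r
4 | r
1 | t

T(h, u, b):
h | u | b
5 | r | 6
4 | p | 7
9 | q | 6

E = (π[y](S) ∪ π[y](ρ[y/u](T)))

Row counts bottom-up:
  S → 3
  π[y](S) → 3
  T → 3
  ρ[y/u](T) → 3
  π[y](ρ[y/u](T)) → 3
  (π[y](S) ∪ π[y](ρ[y/u](T))) → 6

|E| = 6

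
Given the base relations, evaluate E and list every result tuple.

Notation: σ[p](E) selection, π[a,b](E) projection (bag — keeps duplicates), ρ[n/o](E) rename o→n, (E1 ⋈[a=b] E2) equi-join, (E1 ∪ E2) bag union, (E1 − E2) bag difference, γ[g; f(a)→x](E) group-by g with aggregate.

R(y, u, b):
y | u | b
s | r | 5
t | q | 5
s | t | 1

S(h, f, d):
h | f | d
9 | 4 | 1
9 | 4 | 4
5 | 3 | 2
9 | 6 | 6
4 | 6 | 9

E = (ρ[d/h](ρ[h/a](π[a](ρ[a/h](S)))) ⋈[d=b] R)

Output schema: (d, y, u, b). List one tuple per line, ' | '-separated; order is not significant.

Stepwise |·|:
  S → 5
  ρ[a/h](S) → 5
  π[a](ρ[a/h](S)) → 5
  ρ[h/a](π[a](ρ[a/h](S))) → 5
  ρ[d/h](ρ[h/a](π[a](ρ[a/h](S)))) → 5
  R → 3
  (ρ[d/h](ρ[h/a](π[a](ρ[a/h](S)))) ⋈[d=b] R) → 2

== RESULT ==
d | y | u | b
5 | s | r | 5
5 | t | q | 5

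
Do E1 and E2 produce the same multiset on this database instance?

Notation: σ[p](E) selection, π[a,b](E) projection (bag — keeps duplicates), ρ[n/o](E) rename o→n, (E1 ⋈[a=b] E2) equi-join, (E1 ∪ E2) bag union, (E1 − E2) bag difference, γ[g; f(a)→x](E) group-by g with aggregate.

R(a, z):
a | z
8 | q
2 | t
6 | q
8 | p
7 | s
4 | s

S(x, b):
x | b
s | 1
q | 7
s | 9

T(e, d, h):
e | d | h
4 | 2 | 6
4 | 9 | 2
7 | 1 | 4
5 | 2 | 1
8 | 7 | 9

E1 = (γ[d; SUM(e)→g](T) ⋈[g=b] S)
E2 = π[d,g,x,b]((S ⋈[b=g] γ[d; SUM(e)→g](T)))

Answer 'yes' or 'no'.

E1 stepwise |·|:
  T → 5
  γ[d; SUM(e)→g](T) → 4
  S → 3
  (γ[d; SUM(e)→g](T) ⋈[g=b] S) → 2
E2 stepwise |·|:
  S → 3
  T → 5
  γ[d; SUM(e)→g](T) → 4
  (S ⋈[b=g] γ[d; SUM(e)→g](T)) → 2
  π[d,g,x,b]((S ⋈[b=g] γ[d; SUM(e)→g](T))) → 2

E1 and E2 produce the same multiset:
d | g | x | b
1 | 7 | q | 7
2 | 9 | s | 9

yes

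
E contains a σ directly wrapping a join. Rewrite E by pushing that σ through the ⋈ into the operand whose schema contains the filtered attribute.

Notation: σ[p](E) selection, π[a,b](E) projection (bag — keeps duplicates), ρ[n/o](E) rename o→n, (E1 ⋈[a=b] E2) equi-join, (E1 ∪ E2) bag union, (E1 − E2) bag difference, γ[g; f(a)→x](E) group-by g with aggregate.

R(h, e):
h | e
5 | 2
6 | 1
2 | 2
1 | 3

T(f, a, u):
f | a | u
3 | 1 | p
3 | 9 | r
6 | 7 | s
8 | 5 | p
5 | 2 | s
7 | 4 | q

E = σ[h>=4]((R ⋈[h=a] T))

σ filters on h, owned by the left side.
E' = (σ[h>=4](R) ⋈[h=a] T)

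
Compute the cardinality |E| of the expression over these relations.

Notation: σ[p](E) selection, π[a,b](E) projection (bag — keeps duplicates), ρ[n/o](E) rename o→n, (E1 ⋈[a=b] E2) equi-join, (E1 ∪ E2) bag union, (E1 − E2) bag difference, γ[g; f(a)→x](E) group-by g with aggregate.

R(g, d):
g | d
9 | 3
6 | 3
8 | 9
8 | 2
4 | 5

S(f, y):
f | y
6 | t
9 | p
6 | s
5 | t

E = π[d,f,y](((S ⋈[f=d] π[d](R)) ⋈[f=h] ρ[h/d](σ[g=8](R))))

Stepwise |·|:
  S → 4
  R → 5
  π[d](R) → 5
  (S ⋈[f=d] π[d](R)) → 2
  R → 5
  σ[g=8](R) → 2
  ρ[h/d](σ[g=8](R)) → 2
  ((S ⋈[f=d] π[d](R)) ⋈[f=h] ρ[h/d](σ[g=8](R))) → 1
  π[d,f,y](((S ⋈[f=d] π[d](R)) ⋈[f=h] ρ[h/d](σ[g=8](R)))) → 1

|E| = 1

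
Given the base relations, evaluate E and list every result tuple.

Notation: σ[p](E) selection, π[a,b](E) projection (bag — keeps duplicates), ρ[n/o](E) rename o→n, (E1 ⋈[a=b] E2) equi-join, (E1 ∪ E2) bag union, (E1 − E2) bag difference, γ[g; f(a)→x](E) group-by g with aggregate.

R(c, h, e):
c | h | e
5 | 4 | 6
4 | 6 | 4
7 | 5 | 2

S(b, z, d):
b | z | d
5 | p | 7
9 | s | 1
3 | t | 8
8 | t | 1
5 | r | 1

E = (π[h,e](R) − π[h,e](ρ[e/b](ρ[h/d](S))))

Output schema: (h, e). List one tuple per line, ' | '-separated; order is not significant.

Row counts bottom-up:
  R → 3
  π[h,e](R) → 3
  S → 5
  ρ[h/d](S) → 5
  ρ[e/b](ρ[h/d](S)) → 5
  π[h,e](ρ[e/b](ρ[h/d](S))) → 5
  (π[h,e](R) − π[h,e](ρ[e/b](ρ[h/d](S)))) → 3

== RESULT ==
h | e
4 | 6
5 | 2
6 | 4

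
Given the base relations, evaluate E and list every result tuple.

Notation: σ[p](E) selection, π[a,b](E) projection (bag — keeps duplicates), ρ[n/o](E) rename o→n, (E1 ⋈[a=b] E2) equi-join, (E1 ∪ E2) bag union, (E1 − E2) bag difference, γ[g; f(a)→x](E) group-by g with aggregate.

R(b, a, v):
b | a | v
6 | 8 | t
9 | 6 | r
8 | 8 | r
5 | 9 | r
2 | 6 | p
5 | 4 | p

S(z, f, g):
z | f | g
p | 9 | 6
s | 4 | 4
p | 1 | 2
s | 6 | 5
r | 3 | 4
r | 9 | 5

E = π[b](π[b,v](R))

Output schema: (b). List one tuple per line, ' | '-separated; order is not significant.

Row counts bottom-up:
  R → 6
  π[b,v](R) → 6
  π[b](π[b,v](R)) → 6

== RESULT ==
b
2
5
5
6
8
9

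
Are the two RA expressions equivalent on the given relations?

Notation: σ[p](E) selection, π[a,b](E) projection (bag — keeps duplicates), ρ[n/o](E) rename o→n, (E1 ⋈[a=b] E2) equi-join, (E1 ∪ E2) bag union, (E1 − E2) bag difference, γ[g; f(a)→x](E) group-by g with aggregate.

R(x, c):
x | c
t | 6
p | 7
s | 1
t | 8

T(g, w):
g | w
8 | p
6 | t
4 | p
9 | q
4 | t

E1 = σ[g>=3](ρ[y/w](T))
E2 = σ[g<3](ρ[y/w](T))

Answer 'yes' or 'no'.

E1 per-node cardinality:
  T → 5
  ρ[y/w](T) → 5
  σ[g>=3](ρ[y/w](T)) → 5
E2 per-node cardinality:
  T → 5
  ρ[y/w](T) → 5
  σ[g<3](ρ[y/w](T)) → 0

E1 result:
g | y
4 | p
4 | t
6 | t
8 | p
9 | q
E2 result:
g | y
(0 rows)
Witness: (6, 't') appears 1× in E1 but 0× in E2.

no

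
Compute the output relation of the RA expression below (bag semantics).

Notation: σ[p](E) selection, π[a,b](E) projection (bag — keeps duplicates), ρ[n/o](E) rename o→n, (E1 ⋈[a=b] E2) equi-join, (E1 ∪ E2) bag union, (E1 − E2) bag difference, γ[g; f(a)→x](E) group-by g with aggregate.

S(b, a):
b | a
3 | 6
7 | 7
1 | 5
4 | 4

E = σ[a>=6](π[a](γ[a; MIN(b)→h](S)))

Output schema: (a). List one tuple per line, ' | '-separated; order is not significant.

Per-node cardinality:
  S → 4
  γ[a; MIN(b)→h](S) → 4
  π[a](γ[a; MIN(b)→h](S)) → 4
  σ[a>=6](π[a](γ[a; MIN(b)→h](S))) → 2

== RESULT ==
a
6
7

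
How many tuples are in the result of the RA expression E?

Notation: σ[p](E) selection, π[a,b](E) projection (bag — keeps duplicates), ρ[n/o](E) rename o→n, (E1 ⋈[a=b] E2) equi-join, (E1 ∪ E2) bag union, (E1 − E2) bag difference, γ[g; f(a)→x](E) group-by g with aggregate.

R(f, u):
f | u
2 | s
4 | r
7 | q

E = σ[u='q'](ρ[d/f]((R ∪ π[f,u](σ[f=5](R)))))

Row counts bottom-up:
  R → 3
  R → 3
  σ[f=5](R) → 0
  π[f,u](σ[f=5](R)) → 0
  (R ∪ π[f,u](σ[f=5](R))) → 3
  ρ[d/f]((R ∪ π[f,u](σ[f=5](R)))) → 3
  σ[u='q'](ρ[d/f]((R ∪ π[f,u](σ[f=5](R))))) → 1

|E| = 1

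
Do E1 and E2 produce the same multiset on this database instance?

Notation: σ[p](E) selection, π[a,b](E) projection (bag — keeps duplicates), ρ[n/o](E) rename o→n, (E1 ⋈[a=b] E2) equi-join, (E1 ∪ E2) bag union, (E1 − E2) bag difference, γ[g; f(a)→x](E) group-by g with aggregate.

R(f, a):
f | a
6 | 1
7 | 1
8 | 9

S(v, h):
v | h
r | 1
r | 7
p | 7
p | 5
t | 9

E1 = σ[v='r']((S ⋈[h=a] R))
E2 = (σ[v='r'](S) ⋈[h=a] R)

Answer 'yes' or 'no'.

E1 subexpression sizes:
  S → 5
  R → 3
  (S ⋈[h=a] R) → 3
  σ[v='r']((S ⋈[h=a] R)) → 2
E2 subexpression sizes:
  S → 5
  σ[v='r'](S) → 2
  R → 3
  (σ[v='r'](S) ⋈[h=a] R) → 2

E1 and E2 produce the same multiset:
v | h | f | a
r | 1 | 6 | 1
r | 1 | 7 | 1

yes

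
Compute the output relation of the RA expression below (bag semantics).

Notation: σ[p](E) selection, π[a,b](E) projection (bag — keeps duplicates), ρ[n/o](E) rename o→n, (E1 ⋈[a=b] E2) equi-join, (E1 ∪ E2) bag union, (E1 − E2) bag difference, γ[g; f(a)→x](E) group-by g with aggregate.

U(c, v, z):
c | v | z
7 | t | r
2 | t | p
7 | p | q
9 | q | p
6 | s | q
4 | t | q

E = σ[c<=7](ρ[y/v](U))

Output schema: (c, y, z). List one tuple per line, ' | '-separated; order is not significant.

Subexpression sizes:
  U → 6
  ρ[y/v](U) → 6
  σ[c<=7](ρ[y/v](U)) → 5

== RESULT ==
c | y | z
2 | t | p
4 | t | q
6 | s | q
7 | p | q
7 | t | r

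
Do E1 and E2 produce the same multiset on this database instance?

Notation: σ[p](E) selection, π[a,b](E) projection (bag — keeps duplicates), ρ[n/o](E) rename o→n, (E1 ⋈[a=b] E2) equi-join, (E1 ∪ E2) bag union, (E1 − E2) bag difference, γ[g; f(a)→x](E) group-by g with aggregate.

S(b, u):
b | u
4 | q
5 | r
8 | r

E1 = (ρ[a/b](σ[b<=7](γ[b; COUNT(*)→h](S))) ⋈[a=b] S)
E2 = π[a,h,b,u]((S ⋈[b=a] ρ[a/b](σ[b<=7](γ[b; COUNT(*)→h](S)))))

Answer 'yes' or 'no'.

E1 row counts bottom-up:
  S → 3
  γ[b; COUNT(*)→h](S) → 3
  σ[b<=7](γ[b; COUNT(*)→h](S)) → 2
  ρ[a/b](σ[b<=7](γ[b; COUNT(*)→h](S))) → 2
  S → 3
  (ρ[a/b](σ[b<=7](γ[b; COUNT(*)→h](S))) ⋈[a=b] S) → 2
E2 row counts bottom-up:
  S → 3
  S → 3
  γ[b; COUNT(*)→h](S) → 3
  σ[b<=7](γ[b; COUNT(*)→h](S)) → 2
  ρ[a/b](σ[b<=7](γ[b; COUNT(*)→h](S))) → 2
  (S ⋈[b=a] ρ[a/b](σ[b<=7](γ[b; COUNT(*)→h](S)))) → 2
  π[a,h,b,u]((S ⋈[b=a] ρ[a/b](σ[b<=7](γ[b; COUNT(*)→h](S))))) → 2

E1 and E2 produce the same multiset:
a | h | b | u
4 | 1 | 4 | q
5 | 1 | 5 | r

yes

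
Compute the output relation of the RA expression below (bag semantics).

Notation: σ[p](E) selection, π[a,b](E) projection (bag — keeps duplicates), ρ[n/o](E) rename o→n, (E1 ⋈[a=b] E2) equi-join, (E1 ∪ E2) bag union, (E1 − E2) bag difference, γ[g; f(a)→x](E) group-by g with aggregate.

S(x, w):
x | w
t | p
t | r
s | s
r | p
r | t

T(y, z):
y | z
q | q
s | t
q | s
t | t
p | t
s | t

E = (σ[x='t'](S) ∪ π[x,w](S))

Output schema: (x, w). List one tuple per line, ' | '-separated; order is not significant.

Subexpression sizes:
  S → 5
  σ[x='t'](S) → 2
  S → 5
  π[x,w](S) → 5
  (σ[x='t'](S) ∪ π[x,w](S)) → 7

== RESULT ==
x | w
r | p
r | t
s | s
t | p
t | p
t | r
t | r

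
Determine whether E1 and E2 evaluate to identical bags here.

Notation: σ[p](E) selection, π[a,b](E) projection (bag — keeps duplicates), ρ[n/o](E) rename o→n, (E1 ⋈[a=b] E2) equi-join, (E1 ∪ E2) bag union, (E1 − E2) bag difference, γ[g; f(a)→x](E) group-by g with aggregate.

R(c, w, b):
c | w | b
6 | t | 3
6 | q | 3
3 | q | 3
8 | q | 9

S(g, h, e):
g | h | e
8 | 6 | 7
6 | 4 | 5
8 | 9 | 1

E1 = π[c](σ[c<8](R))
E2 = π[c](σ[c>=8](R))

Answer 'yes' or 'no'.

E1 row counts bottom-up:
  R → 4
  σ[c<8](R) → 3
  π[c](σ[c<8](R)) → 3
E2 row counts bottom-up:
  R → 4
  σ[c>=8](R) → 1
  π[c](σ[c>=8](R)) → 1

E1 result:
c
3
6
6
E2 result:
c
8
Witness: (6,) appears 2× in E1 but 0× in E2.

no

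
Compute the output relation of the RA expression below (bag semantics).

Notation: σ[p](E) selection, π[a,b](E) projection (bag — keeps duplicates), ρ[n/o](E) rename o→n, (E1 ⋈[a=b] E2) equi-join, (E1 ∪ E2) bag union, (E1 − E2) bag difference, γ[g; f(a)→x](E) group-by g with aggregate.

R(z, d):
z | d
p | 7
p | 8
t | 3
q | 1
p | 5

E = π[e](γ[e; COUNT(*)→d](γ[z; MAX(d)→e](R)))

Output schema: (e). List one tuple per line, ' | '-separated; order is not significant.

Subexpression sizes:
  R → 5
  γ[z; MAX(d)→e](R) → 3
  γ[e; COUNT(*)→d](γ[z; MAX(d)→e](R)) → 3
  π[e](γ[e; COUNT(*)→d](γ[z; MAX(d)→e](R))) → 3

== RESULT ==
e
1
3
8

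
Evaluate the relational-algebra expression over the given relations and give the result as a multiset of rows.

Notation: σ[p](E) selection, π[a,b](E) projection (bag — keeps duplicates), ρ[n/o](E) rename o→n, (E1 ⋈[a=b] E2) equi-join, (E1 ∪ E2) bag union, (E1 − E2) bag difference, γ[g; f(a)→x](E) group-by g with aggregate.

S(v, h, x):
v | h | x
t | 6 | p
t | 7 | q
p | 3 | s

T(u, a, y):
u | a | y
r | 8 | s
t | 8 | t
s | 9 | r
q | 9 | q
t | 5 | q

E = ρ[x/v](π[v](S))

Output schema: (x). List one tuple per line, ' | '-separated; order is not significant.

Per-node cardinality:
  S → 3
  π[v](S) → 3
  ρ[x/v](π[v](S)) → 3

== RESULT ==
x
p
t
t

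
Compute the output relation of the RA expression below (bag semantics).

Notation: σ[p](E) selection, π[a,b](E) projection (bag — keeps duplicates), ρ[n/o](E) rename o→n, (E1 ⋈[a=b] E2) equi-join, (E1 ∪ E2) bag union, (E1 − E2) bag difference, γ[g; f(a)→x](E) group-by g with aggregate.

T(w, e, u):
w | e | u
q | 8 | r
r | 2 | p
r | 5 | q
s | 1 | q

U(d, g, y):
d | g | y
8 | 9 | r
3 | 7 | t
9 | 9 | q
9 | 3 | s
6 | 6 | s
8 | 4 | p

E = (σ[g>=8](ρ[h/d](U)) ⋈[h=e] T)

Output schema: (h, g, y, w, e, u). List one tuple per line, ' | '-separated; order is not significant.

Subexpression sizes:
  U → 6
  ρ[h/d](U) → 6
  σ[g>=8](ρ[h/d](U)) → 2
  T → 4
  (σ[g>=8](ρ[h/d](U)) ⋈[h=e] T) → 1

== RESULT ==
h | g | y | w | e | u
8 | 9 | r | q | 8 | r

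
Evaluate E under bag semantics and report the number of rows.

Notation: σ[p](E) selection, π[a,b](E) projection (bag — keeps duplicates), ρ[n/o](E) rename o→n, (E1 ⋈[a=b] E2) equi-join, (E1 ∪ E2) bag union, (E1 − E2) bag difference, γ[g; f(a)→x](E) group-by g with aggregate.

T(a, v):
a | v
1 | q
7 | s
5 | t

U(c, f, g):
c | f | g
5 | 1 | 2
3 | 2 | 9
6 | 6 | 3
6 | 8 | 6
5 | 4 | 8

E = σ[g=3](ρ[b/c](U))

Subexpression sizes:
  U → 5
  ρ[b/c](U) → 5
  σ[g=3](ρ[b/c](U)) → 1

|E| = 1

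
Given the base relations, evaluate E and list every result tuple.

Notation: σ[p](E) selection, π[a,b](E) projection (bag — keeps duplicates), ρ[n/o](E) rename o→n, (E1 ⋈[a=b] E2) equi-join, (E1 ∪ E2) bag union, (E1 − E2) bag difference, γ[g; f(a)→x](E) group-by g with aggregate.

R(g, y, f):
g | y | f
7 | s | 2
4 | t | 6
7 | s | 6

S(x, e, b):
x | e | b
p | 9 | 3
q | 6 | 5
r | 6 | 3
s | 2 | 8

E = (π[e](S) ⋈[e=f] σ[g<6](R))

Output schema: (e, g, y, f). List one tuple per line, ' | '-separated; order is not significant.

Subexpression sizes:
  S → 4
  π[e](S) → 4
  R → 3
  σ[g<6](R) → 1
  (π[e](S) ⋈[e=f] σ[g<6](R)) → 2

== RESULT ==
e | g | y | f
6 | 4 | t | 6
6 | 4 | t | 6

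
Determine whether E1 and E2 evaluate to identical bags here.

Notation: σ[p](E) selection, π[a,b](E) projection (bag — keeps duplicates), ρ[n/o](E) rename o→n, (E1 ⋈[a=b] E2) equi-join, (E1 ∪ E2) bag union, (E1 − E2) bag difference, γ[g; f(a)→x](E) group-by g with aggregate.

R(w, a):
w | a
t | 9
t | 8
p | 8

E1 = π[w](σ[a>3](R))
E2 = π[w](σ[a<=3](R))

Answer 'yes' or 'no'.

E1 subexpression sizes:
  R → 3
  σ[a>3](R) → 3
  π[w](σ[a>3](R)) → 3
E2 subexpression sizes:
  R → 3
  σ[a<=3](R) → 0
  π[w](σ[a<=3](R)) → 0

E1 result:
w
p
t
t
E2 result:
w
(0 rows)
Witness: ('p',) appears 1× in E1 but 0× in E2.

no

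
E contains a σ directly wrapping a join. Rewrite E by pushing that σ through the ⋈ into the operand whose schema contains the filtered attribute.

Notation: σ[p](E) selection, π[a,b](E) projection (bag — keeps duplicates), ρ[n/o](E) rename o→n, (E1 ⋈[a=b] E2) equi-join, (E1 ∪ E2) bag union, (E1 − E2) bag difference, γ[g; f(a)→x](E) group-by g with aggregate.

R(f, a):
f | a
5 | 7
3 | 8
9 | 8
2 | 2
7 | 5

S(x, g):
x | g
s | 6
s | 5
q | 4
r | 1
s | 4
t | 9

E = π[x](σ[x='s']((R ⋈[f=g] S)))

σ filters on x, owned by the right side.
E' = π[x]((R ⋈[f=g] σ[x='s'](S)))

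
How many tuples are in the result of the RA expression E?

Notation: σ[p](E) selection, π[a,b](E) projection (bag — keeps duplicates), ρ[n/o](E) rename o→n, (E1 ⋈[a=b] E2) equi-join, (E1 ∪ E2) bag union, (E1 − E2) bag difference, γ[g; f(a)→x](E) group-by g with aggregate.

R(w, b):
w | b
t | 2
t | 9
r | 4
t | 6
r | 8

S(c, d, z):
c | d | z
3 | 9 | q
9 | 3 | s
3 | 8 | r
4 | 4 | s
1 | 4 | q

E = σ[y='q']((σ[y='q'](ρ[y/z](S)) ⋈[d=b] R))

Stepwise |·|:
  S → 5
  ρ[y/z](S) → 5
  σ[y='q'](ρ[y/z](S)) → 2
  R → 5
  (σ[y='q'](ρ[y/z](S)) ⋈[d=b] R) → 2
  σ[y='q']((σ[y='q'](ρ[y/z](S)) ⋈[d=b] R)) → 2

|E| = 2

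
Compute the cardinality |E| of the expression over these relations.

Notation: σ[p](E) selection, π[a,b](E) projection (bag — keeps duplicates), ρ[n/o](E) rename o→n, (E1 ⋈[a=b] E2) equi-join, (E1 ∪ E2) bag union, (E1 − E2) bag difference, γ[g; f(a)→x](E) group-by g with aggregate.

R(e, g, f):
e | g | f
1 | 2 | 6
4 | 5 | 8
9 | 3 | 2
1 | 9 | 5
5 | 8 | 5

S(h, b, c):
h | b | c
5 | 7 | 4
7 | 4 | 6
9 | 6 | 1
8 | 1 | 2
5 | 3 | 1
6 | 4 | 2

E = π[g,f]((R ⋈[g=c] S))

Row counts bottom-up:
  R → 5
  S → 6
  (R ⋈[g=c] S) → 2
  π[g,f]((R ⋈[g=c] S)) → 2

|E| = 2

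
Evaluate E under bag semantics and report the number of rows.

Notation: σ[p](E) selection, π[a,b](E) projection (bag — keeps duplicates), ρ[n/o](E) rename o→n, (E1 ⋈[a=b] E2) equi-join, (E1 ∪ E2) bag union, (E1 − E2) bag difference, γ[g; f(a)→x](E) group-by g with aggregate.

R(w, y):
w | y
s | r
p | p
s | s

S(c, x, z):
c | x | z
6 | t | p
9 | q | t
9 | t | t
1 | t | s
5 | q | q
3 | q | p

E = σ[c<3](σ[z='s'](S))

Stepwise |·|:
  S → 6
  σ[z='s'](S) → 1
  σ[c<3](σ[z='s'](S)) → 1

|E| = 1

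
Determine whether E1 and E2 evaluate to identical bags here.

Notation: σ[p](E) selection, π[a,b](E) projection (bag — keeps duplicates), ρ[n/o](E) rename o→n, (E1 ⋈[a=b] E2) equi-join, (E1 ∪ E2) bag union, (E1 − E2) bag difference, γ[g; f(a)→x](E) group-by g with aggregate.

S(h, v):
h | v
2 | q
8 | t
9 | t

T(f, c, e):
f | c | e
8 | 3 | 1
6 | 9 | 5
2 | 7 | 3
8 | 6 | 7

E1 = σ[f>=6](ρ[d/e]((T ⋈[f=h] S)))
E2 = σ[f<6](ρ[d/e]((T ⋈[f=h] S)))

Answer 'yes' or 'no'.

E1 subexpression sizes:
  T → 4
  S → 3
  (T ⋈[f=h] S) → 3
  ρ[d/e]((T ⋈[f=h] S)) → 3
  σ[f>=6](ρ[d/e]((T ⋈[f=h] S))) → 2
E2 subexpression sizes:
  T → 4
  S → 3
  (T ⋈[f=h] S) → 3
  ρ[d/e]((T ⋈[f=h] S)) → 3
  σ[f<6](ρ[d/e]((T ⋈[f=h] S))) → 1

E1 result:
f | c | d | h | v
8 | 3 | 1 | 8 | t
8 | 6 | 7 | 8 | t
E2 result:
f | c | d | h | v
2 | 7 | 3 | 2 | q
Witness: (2, 7, 3, 2, 'q') appears 0× in E1 but 1× in E2.

no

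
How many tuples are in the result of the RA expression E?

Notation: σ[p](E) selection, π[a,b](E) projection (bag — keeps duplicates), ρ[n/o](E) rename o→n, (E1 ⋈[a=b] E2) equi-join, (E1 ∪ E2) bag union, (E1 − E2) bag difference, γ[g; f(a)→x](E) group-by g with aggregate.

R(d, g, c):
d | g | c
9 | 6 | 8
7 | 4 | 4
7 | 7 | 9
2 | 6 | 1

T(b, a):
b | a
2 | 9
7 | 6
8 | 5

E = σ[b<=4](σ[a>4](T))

Row counts bottom-up:
  T → 3
  σ[a>4](T) → 3
  σ[b<=4](σ[a>4](T)) → 1

|E| = 1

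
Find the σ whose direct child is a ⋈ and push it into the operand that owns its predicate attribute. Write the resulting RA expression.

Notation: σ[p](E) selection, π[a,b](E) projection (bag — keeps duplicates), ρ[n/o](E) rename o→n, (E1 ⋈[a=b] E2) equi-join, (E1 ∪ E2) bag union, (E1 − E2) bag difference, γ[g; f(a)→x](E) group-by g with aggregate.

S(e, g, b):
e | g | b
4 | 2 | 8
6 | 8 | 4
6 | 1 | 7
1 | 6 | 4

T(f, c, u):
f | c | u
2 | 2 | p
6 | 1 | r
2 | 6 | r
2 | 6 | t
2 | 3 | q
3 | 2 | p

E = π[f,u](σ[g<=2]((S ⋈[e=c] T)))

σ filters on g, owned by the left side.
E' = π[f,u]((σ[g<=2](S) ⋈[e=c] T))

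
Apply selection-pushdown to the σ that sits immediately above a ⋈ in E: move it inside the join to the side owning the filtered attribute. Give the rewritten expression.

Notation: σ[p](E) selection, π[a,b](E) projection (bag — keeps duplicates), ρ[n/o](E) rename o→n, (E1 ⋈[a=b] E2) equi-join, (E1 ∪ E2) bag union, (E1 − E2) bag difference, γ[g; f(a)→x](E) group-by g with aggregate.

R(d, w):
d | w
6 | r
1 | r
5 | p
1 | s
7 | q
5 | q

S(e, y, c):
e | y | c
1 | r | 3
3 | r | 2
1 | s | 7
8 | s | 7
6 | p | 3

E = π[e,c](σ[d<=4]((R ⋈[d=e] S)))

σ filters on d, owned by the left side.
E' = π[e,c]((σ[d<=4](R) ⋈[d=e] S))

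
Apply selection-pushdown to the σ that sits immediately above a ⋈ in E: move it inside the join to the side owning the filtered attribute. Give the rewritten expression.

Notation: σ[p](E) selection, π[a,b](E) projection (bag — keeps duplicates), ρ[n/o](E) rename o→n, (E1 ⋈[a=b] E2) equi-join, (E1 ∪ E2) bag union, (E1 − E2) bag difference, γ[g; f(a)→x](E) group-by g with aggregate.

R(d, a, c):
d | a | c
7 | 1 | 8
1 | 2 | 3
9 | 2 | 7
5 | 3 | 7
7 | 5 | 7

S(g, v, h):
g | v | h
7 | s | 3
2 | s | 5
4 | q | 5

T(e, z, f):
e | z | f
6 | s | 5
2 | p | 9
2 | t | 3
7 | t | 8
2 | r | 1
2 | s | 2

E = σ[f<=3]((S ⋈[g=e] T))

σ filters on f, owned by the right side.
E' = (S ⋈[g=e] σ[f<=3](T))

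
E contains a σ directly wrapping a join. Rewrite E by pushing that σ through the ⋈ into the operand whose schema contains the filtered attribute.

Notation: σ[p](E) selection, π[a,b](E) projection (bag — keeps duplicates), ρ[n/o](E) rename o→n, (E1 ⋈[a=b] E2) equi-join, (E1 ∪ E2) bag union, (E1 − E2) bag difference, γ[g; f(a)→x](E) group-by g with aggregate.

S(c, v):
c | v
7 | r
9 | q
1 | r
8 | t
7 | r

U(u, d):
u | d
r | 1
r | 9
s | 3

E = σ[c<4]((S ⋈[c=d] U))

σ filters on c, owned by the left side.
E' = (σ[c<4](S) ⋈[c=d] U)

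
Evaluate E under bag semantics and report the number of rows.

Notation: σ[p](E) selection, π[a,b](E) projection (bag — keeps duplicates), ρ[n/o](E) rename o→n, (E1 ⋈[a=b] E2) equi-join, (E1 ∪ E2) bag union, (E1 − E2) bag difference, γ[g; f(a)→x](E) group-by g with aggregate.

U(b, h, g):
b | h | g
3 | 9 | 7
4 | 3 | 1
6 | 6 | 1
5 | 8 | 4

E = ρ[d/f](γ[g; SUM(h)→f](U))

Subexpression sizes:
  U → 4
  γ[g; SUM(h)→f](U) → 3
  ρ[d/f](γ[g; SUM(h)→f](U)) → 3

|E| = 3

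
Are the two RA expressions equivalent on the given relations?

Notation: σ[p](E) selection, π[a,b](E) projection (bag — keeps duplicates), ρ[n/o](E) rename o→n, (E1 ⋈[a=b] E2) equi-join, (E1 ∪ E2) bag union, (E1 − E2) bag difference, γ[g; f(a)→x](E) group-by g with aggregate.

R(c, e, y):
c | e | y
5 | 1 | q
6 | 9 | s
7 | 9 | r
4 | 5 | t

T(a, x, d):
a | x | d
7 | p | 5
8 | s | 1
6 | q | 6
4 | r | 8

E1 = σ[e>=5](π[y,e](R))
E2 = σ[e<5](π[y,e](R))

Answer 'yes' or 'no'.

E1 per-node cardinality:
  R → 4
  π[y,e](R) → 4
  σ[e>=5](π[y,e](R)) → 3
E2 per-node cardinality:
  R → 4
  π[y,e](R) → 4
  σ[e<5](π[y,e](R)) → 1

E1 result:
y | e
r | 9
s | 9
t | 5
E2 result:
y | e
q | 1
Witness: ('s', 9) appears 1× in E1 but 0× in E2.

no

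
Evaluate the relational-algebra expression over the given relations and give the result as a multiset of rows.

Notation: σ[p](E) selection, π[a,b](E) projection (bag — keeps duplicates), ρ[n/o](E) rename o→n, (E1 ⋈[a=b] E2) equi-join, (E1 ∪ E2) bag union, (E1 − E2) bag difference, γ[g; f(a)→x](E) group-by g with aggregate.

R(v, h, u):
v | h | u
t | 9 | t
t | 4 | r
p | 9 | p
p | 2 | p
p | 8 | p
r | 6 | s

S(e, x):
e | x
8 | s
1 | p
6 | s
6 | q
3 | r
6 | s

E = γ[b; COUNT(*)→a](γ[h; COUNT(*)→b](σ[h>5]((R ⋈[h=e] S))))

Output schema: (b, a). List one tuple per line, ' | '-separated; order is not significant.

Row counts bottom-up:
  R → 6
  S → 6
  (R ⋈[h=e] S) → 4
  σ[h>5]((R ⋈[h=e] S)) → 4
  γ[h; COUNT(*)→b](σ[h>5]((R ⋈[h=e] S))) → 2
  γ[b; COUNT(*)→a](γ[h; COUNT(*)→b](σ[h>5]((R ⋈[h=e] S)))) → 2

== RESULT ==
b | a
1 | 1
3 | 1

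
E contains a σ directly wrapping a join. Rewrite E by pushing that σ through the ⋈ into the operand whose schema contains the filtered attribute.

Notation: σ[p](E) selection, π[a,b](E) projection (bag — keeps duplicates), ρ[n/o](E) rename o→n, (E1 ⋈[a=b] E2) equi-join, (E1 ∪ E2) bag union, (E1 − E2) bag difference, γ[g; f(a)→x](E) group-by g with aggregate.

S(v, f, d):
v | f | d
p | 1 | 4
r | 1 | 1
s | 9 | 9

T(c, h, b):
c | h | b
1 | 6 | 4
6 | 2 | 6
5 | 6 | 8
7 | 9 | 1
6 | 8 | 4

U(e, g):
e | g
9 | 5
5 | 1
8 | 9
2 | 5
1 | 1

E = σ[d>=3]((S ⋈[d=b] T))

σ filters on d, owned by the left side.
E' = (σ[d>=3](S) ⋈[d=b] T)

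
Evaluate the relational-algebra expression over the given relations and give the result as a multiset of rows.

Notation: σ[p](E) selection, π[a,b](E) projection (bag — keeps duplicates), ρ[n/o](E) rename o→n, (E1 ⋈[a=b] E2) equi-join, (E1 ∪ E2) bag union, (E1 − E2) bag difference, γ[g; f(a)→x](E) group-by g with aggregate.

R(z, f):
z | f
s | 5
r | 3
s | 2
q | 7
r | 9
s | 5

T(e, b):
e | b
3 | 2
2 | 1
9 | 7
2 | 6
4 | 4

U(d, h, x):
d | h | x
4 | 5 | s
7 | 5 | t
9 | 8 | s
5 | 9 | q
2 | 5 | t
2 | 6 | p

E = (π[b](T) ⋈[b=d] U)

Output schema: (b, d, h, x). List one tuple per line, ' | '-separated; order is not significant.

Per-node cardinality:
  T → 5
  π[b](T) → 5
  U → 6
  (π[b](T) ⋈[b=d] U) → 4

== RESULT ==
b | d | h | x
2 | 2 | 5 | t
2 | 2 | 6 | p
4 | 4 | 5 | s
7 | 7 | 5 | t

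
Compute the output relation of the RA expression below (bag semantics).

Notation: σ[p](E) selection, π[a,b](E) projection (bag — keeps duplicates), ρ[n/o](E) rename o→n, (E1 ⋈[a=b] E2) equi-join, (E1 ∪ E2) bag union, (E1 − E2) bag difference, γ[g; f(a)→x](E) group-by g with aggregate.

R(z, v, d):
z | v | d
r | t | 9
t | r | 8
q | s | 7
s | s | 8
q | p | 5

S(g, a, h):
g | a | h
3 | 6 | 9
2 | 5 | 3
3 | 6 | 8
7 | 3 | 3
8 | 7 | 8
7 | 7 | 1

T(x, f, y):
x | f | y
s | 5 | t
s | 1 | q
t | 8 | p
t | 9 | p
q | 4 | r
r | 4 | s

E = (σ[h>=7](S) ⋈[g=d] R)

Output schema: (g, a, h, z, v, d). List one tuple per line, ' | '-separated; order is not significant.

Per-node cardinality:
  S → 6
  σ[h>=7](S) → 3
  R → 5
  (σ[h>=7](S) ⋈[g=d] R) → 2

== RESULT ==
g | a | h | z | v | d
8 | 7 | 8 | s | s | 8
8 | 7 | 8 | t | r | 8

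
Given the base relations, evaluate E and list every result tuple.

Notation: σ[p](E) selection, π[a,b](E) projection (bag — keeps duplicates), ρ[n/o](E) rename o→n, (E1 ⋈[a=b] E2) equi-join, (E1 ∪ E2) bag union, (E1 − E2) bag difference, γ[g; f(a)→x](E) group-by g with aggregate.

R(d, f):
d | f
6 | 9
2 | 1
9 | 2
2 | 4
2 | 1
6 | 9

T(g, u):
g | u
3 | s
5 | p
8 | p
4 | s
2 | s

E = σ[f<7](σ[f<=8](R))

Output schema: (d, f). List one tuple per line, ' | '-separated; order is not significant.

Subexpression sizes:
  R → 6
  σ[f<=8](R) → 4
  σ[f<7](σ[f<=8](R)) → 4

== RESULT ==
d | f
2 | 1
2 | 1
2 | 4
9 | 2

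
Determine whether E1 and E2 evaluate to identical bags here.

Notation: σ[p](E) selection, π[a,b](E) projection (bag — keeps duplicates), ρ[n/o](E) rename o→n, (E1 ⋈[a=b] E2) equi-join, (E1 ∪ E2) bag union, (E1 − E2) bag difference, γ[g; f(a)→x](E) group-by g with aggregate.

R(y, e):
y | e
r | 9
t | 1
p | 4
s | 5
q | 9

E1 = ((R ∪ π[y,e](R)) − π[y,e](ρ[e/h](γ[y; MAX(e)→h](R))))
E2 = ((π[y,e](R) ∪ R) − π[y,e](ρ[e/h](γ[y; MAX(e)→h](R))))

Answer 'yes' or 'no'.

E1 per-node cardinality:
  R → 5
  R → 5
  π[y,e](R) → 5
  (R ∪ π[y,e](R)) → 10
  R → 5
  γ[y; MAX(e)→h](R) → 5
  ρ[e/h](γ[y; MAX(e)→h](R)) → 5
  π[y,e](ρ[e/h](γ[y; MAX(e)→h](R))) → 5
  ((R ∪ π[y,e](R)) − π[y,e](ρ[e/h](γ[y; MAX(e)→h](R)))) → 5
E2 per-node cardinality:
  R → 5
  π[y,e](R) → 5
  R → 5
  (π[y,e](R) ∪ R) → 10
  R → 5
  γ[y; MAX(e)→h](R) → 5
  ρ[e/h](γ[y; MAX(e)→h](R)) → 5
  π[y,e](ρ[e/h](γ[y; MAX(e)→h](R))) → 5
  ((π[y,e](R) ∪ R) − π[y,e](ρ[e/h](γ[y; MAX(e)→h](R)))) → 5

E1 and E2 produce the same multiset:
y | e
p | 4
q | 9
r | 9
s | 5
t | 1

yes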